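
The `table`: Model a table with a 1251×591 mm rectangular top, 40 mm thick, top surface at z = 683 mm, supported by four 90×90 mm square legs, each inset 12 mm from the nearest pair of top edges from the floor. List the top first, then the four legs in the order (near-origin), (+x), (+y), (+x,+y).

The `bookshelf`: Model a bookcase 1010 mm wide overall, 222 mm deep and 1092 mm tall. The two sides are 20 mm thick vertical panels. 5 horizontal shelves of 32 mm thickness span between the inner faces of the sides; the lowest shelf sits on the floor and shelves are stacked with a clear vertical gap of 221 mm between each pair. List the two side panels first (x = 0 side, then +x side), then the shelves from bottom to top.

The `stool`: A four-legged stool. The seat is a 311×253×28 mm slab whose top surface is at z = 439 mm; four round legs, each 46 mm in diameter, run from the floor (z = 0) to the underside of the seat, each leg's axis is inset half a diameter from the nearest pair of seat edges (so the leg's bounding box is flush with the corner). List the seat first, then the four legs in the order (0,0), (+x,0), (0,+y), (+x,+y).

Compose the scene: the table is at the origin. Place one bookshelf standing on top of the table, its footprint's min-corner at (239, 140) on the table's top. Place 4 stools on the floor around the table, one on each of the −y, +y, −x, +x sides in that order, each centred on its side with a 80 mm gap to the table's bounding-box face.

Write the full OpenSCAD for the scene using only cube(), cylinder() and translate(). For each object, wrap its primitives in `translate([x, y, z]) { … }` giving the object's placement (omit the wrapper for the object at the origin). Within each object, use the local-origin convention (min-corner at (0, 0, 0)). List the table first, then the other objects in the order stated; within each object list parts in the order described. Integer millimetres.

translate([0, 0, 643]) cube([1251, 591, 40]);
translate([12, 12, 0]) cube([90, 90, 643]);
translate([1149, 12, 0]) cube([90, 90, 643]);
translate([12, 489, 0]) cube([90, 90, 643]);
translate([1149, 489, 0]) cube([90, 90, 643]);
translate([239, 140, 683]) {
  cube([20, 222, 1092]);
  translate([990, 0, 0]) cube([20, 222, 1092]);
  translate([20, 0, 0]) cube([970, 222, 32]);
  translate([20, 0, 253]) cube([970, 222, 32]);
  translate([20, 0, 506]) cube([970, 222, 32]);
  translate([20, 0, 759]) cube([970, 222, 32]);
  translate([20, 0, 1012]) cube([970, 222, 32]);
}
translate([470, -333, 0]) {
  translate([0, 0, 411]) cube([311, 253, 28]);
  translate([23, 23, 0]) cylinder(h = 411, r = 23);
  translate([288, 23, 0]) cylinder(h = 411, r = 23);
  translate([23, 230, 0]) cylinder(h = 411, r = 23);
  translate([288, 230, 0]) cylinder(h = 411, r = 23);
}
translate([470, 671, 0]) {
  translate([0, 0, 411]) cube([311, 253, 28]);
  translate([23, 23, 0]) cylinder(h = 411, r = 23);
  translate([288, 23, 0]) cylinder(h = 411, r = 23);
  translate([23, 230, 0]) cylinder(h = 411, r = 23);
  translate([288, 230, 0]) cylinder(h = 411, r = 23);
}
translate([-391, 169, 0]) {
  translate([0, 0, 411]) cube([311, 253, 28]);
  translate([23, 23, 0]) cylinder(h = 411, r = 23);
  translate([288, 23, 0]) cylinder(h = 411, r = 23);
  translate([23, 230, 0]) cylinder(h = 411, r = 23);
  translate([288, 230, 0]) cylinder(h = 411, r = 23);
}
translate([1331, 169, 0]) {
  translate([0, 0, 411]) cube([311, 253, 28]);
  translate([23, 23, 0]) cylinder(h = 411, r = 23);
  translate([288, 23, 0]) cylinder(h = 411, r = 23);
  translate([23, 230, 0]) cylinder(h = 411, r = 23);
  translate([288, 230, 0]) cylinder(h = 411, r = 23);
}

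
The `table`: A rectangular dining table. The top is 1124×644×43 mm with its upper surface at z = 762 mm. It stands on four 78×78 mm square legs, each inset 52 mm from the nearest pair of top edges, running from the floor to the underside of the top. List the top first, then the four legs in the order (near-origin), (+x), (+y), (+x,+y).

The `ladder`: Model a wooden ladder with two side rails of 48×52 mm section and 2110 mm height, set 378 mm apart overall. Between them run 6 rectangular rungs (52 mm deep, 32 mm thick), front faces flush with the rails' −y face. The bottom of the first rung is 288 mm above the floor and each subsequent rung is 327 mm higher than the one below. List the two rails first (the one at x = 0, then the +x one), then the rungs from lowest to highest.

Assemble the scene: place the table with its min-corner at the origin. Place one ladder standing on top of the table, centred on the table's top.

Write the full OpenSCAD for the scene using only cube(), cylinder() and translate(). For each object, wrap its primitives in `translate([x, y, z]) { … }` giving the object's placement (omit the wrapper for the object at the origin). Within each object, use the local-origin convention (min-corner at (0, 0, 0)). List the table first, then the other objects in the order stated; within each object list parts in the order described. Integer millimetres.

translate([0, 0, 719]) cube([1124, 644, 43]);
translate([52, 52, 0]) cube([78, 78, 719]);
translate([994, 52, 0]) cube([78, 78, 719]);
translate([52, 514, 0]) cube([78, 78, 719]);
translate([994, 514, 0]) cube([78, 78, 719]);
translate([373, 296, 762]) {
  cube([48, 52, 2110]);
  translate([330, 0, 0]) cube([48, 52, 2110]);
  translate([48, 0, 288]) cube([282, 52, 32]);
  translate([48, 0, 615]) cube([282, 52, 32]);
  translate([48, 0, 942]) cube([282, 52, 32]);
  translate([48, 0, 1269]) cube([282, 52, 32]);
  translate([48, 0, 1596]) cube([282, 52, 32]);
  translate([48, 0, 1923]) cube([282, 52, 32]);
}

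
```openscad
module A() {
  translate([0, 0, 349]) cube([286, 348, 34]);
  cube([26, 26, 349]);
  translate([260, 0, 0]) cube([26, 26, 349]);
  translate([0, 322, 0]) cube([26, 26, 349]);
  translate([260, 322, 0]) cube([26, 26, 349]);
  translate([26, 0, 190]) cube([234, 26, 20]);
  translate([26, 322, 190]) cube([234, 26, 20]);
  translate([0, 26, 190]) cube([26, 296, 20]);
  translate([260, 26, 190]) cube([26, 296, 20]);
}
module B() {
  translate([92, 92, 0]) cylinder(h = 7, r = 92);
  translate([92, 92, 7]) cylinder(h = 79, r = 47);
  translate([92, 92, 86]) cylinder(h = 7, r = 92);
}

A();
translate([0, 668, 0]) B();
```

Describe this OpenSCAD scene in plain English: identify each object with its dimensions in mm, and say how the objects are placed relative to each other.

A is a simple wooden stool: a rectangular seat 286 mm (x) by 348 mm (y), 34 mm thick, top face at z = 383 mm, on four square legs, each 26×26 mm in cross-section. The legs rest on z = 0, each flush with a corner of the seat. Four stretchers, 26 mm wide and 20 mm tall, connect adjacent legs with their undersides at z = 190 mm, each running between the inner faces of the legs it joins and aligned with the legs' outer faces on the other axis.

B is a spool: two coaxial disc flanges of radius 92 mm and thickness 7 mm, joined by a core cylinder of radius 47 mm and height 79 mm. The lower flange rests on z = 0 and the three cylinders share a vertical axis.

The spool is on the floor beside the stool on its +y side.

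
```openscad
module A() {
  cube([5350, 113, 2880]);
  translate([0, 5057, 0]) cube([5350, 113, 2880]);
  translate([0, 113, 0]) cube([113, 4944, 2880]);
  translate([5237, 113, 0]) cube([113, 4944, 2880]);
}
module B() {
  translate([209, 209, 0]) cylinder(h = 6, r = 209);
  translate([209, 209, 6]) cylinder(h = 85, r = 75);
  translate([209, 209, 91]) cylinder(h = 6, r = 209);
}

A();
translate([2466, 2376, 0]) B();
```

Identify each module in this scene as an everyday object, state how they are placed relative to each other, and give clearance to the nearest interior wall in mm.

Clearances: x = 2353, y = 2263; minimum 2263 mm.

A is a house frame. B is a spool. The spool sits inside the house frame, centred. The clearance to the nearest interior wall is 2263 mm.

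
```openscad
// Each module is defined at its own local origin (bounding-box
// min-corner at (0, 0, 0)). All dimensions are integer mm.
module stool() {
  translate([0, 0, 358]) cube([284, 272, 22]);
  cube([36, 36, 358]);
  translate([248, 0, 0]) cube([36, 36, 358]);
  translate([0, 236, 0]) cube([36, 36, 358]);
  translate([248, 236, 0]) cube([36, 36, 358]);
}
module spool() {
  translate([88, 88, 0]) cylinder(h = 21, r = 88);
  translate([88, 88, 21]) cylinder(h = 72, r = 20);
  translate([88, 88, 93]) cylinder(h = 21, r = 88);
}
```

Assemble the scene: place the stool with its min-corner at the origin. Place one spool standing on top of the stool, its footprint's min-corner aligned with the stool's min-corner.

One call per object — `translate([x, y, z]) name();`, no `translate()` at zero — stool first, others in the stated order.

stool();
translate([0, 0, 380]) spool();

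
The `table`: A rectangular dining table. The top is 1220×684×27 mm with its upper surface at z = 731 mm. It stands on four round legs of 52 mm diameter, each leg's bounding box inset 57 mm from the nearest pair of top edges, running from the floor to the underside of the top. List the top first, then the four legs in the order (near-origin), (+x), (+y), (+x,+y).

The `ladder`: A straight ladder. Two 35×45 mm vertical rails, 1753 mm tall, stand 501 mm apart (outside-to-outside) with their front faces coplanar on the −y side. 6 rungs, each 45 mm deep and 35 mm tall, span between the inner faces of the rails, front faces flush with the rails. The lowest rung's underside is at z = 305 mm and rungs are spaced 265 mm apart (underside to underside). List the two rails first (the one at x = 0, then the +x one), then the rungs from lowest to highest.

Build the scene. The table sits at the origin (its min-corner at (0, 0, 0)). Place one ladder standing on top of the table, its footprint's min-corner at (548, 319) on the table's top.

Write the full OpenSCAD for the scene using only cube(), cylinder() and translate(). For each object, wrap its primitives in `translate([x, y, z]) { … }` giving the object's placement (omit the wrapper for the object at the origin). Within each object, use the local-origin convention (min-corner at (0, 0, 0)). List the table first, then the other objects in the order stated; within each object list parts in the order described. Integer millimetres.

translate([0, 0, 704]) cube([1220, 684, 27]);
translate([83, 83, 0]) cylinder(h = 704, r = 26);
translate([1137, 83, 0]) cylinder(h = 704, r = 26);
translate([83, 601, 0]) cylinder(h = 704, r = 26);
translate([1137, 601, 0]) cylinder(h = 704, r = 26);
translate([548, 319, 731]) {
  cube([35, 45, 1753]);
  translate([466, 0, 0]) cube([35, 45, 1753]);
  translate([35, 0, 305]) cube([431, 45, 35]);
  translate([35, 0, 570]) cube([431, 45, 35]);
  translate([35, 0, 835]) cube([431, 45, 35]);
  translate([35, 0, 1100]) cube([431, 45, 35]);
  translate([35, 0, 1365]) cube([431, 45, 35]);
  translate([35, 0, 1630]) cube([431, 45, 35]);
}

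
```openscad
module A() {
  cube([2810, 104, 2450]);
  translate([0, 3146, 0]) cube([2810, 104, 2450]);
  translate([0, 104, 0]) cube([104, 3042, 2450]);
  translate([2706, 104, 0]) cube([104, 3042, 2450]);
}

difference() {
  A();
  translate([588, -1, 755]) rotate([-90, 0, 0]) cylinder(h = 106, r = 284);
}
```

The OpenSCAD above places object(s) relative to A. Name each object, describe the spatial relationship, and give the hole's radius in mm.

The subtracted cylinder has r = 284 mm.

A is a house frame. The house frame has a circular hole through its front wall. The hole's radius is 284 mm.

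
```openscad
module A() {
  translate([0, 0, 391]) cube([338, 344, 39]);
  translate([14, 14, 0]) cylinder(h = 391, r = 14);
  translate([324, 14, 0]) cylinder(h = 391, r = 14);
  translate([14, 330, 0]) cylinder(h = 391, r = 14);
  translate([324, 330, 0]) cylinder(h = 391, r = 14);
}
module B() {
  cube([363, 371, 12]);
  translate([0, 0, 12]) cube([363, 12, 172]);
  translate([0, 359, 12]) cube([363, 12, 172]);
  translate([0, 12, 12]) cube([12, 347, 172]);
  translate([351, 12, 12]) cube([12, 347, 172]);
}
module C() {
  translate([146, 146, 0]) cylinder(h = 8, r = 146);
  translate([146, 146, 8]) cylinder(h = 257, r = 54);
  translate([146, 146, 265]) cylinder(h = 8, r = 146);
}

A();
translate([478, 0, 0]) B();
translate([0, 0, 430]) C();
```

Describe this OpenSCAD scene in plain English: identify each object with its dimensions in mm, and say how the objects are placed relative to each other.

A is a four-legged stool. The seat is a 338×344×39 mm slab whose top surface is at z = 430 mm; four round legs, each 28 mm in diameter, run from the floor (z = 0) to the underside of the seat, each leg's axis is inset half a diameter from the nearest pair of seat edges (so the leg's bounding box is flush with the corner).

B is an open-topped rectangular box: outside dimensions 363×371×184 mm, with a uniform wall and base thickness of 12 mm. The base is a full 363×371 slab on the floor; four walls sit on top of the base. The front and back walls (the −y and +y sides) span the full width; the two side walls fit between them.

C is a spool: two coaxial disc flanges of radius 146 mm and thickness 8 mm, joined by a core cylinder of radius 54 mm and height 257 mm. The lower flange rests on z = 0 and the three cylinders share a vertical axis.

The open box is on the floor beside the stool on its +x side. The spool is on top of the stool.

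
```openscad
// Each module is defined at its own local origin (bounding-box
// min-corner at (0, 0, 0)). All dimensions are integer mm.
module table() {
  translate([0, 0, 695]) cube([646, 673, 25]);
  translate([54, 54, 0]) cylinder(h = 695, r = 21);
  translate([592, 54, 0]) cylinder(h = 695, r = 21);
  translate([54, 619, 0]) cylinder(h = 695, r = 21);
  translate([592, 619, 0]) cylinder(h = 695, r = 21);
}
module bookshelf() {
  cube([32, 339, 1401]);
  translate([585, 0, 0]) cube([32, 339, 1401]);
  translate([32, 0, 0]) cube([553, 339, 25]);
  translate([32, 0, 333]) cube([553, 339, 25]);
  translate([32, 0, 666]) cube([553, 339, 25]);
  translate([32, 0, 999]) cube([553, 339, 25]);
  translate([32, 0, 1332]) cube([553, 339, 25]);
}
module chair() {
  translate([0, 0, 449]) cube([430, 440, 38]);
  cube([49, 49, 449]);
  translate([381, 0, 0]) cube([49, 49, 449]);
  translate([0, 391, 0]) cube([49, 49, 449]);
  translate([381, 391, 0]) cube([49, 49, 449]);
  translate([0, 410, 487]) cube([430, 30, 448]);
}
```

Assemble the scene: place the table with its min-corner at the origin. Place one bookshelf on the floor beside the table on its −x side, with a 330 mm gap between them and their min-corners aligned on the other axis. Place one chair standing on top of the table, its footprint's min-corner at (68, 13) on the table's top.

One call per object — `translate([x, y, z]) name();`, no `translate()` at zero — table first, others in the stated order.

table();
translate([-947, 0, 0]) bookshelf();
translate([68, 13, 720]) chair();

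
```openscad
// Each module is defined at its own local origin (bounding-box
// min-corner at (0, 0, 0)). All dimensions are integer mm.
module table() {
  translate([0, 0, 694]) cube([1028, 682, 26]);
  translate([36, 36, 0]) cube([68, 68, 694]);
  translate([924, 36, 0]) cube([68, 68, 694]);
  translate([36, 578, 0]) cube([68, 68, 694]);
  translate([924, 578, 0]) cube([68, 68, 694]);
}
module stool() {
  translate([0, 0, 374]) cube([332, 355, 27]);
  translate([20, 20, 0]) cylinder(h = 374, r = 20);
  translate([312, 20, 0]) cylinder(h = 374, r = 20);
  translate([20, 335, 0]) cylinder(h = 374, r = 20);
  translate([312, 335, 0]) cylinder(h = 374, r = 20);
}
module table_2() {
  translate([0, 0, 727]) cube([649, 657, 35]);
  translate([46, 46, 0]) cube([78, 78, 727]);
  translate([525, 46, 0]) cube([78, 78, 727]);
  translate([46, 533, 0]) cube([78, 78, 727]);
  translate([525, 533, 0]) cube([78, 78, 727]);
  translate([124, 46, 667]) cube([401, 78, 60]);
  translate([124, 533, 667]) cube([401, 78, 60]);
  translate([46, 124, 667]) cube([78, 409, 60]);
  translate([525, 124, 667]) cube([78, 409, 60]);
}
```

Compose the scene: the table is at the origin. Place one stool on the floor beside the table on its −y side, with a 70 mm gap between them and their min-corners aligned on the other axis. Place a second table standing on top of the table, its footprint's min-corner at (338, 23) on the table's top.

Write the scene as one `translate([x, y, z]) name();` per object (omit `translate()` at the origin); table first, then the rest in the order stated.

table();
translate([0, -425, 0]) stool();
translate([338, 23, 720]) table_2();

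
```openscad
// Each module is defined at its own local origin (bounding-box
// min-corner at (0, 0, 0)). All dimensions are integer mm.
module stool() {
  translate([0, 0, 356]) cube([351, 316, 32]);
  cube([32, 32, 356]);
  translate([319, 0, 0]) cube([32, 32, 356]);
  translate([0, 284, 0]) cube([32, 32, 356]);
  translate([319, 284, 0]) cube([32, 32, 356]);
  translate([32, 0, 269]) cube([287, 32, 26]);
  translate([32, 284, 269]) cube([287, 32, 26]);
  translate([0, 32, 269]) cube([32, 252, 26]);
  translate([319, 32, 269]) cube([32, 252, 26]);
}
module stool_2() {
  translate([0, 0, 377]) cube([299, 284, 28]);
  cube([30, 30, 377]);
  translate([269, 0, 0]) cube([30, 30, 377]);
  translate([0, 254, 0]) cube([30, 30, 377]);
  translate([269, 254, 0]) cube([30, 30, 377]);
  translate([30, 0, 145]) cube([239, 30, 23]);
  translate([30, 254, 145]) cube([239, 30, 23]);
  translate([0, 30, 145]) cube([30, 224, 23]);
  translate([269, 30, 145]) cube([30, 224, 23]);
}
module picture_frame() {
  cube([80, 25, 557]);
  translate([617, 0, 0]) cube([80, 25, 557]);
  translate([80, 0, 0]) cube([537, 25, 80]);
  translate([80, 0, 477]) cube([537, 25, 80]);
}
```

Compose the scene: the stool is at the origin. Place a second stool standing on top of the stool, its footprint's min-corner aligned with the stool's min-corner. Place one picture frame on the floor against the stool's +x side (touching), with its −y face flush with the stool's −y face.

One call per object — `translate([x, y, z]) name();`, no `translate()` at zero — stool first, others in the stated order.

stool();
translate([0, 0, 388]) stool_2();
translate([351, 0, 0]) picture_frame();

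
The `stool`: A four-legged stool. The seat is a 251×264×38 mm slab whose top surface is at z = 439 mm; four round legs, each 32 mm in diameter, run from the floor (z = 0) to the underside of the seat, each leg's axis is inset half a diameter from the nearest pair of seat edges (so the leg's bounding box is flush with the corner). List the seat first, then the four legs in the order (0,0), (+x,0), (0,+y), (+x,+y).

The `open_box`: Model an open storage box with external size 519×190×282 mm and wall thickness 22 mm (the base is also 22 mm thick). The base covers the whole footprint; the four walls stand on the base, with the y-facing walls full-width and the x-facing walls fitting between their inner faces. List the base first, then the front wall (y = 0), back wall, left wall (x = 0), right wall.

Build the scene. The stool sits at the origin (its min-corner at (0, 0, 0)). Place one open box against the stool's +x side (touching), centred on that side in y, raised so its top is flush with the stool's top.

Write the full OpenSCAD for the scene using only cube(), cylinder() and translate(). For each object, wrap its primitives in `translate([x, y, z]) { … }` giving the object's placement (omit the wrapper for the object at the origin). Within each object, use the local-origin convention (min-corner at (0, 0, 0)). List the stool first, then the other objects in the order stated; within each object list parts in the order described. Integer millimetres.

translate([0, 0, 401]) cube([251, 264, 38]);
translate([16, 16, 0]) cylinder(h = 401, r = 16);
translate([235, 16, 0]) cylinder(h = 401, r = 16);
translate([16, 248, 0]) cylinder(h = 401, r = 16);
translate([235, 248, 0]) cylinder(h = 401, r = 16);
translate([251, 37, 157]) {
  cube([519, 190, 22]);
  translate([0, 0, 22]) cube([519, 22, 260]);
  translate([0, 168, 22]) cube([519, 22, 260]);
  translate([0, 22, 22]) cube([22, 146, 260]);
  translate([497, 22, 22]) cube([22, 146, 260]);
}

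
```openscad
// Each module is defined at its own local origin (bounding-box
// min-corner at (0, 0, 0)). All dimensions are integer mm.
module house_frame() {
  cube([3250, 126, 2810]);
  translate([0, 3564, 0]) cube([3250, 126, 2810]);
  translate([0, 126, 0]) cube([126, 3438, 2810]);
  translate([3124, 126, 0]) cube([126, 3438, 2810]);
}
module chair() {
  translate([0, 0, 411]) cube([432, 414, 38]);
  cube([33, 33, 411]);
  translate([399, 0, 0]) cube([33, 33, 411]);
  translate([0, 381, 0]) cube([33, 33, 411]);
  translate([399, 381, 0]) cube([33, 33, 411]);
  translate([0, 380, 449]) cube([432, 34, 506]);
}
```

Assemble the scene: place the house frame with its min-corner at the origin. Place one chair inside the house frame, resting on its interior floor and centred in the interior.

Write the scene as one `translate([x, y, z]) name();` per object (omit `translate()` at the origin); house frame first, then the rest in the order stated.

house_frame();
translate([1409, 1638, 0]) chair();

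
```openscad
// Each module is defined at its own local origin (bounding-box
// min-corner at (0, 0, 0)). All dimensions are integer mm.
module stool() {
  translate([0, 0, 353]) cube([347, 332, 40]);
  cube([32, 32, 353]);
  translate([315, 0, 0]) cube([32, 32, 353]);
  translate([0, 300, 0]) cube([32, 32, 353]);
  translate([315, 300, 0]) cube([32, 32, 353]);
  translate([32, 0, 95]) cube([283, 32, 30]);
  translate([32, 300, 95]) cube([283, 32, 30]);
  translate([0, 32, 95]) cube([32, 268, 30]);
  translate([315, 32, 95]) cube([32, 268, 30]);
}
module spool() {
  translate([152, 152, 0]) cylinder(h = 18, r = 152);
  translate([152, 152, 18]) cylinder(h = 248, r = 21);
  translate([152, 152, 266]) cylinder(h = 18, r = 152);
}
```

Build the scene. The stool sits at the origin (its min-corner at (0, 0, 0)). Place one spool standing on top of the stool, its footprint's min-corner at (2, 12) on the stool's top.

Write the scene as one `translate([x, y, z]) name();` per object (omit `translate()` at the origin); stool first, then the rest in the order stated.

stool();
translate([2, 12, 393]) spool();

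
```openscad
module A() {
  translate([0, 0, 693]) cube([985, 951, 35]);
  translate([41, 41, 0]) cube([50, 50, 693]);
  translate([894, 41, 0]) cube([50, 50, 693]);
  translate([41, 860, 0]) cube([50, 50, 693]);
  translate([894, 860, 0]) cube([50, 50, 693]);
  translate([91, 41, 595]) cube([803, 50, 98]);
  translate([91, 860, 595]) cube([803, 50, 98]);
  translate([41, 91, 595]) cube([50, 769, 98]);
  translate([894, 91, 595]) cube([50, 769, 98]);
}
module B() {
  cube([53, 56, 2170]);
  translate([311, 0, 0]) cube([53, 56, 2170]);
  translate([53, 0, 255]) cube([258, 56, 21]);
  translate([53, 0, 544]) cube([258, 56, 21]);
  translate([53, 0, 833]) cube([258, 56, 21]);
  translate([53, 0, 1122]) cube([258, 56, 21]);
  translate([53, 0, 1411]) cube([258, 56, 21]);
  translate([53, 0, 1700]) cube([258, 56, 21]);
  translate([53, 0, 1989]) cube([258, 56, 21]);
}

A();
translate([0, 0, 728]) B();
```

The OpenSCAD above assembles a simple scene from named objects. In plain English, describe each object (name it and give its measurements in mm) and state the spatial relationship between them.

A is a table: top 985 mm (x) × 951 mm (y), 35 mm thick, upper face at z = 728 mm, on four 50×50 mm square legs, each inset 41 mm from the nearest pair of top edges, running from z = 0 to the bottom of the top. Four apron rails, 50 mm thick and 98 mm tall, run between adjacent legs with their top edges flush with the underside of the top and their outer faces flush with the legs' outer faces.

B is a wooden ladder with two side rails of 53×56 mm section and 2170 mm height, set 364 mm apart overall. Between them run 7 rectangular rungs (56 mm deep, 21 mm thick), front faces flush with the rails' −y face. The bottom of the first rung is 255 mm above the floor and each subsequent rung is 289 mm higher than the one below.

The ladder is on top of the table.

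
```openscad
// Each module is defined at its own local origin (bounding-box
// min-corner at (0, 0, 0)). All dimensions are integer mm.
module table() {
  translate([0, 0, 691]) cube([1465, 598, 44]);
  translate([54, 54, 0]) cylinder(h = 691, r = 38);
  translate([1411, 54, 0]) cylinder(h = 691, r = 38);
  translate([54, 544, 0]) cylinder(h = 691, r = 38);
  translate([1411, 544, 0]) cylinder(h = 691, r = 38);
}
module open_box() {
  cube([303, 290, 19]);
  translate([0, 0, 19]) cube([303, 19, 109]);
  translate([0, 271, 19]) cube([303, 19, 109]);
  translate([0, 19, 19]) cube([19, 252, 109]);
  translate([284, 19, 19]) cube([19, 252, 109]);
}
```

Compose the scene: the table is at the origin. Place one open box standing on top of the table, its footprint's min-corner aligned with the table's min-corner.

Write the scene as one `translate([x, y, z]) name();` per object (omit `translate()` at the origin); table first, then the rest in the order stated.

table();
translate([0, 0, 735]) open_box();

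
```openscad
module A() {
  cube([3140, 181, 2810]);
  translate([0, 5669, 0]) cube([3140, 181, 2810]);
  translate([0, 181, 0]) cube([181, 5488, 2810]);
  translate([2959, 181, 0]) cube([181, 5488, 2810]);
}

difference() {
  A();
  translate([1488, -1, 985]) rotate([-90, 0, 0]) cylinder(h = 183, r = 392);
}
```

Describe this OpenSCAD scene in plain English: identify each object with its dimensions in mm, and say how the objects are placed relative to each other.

A is a box-shaped house frame (walls only): outside footprint 3140×5850 mm, wall height 2810 mm, wall thickness 181 mm. The two y-facing walls run the full x-width; the two x-facing walls fit between the inner faces of the y-facing walls.

The house frame has a circular hole of radius 392 mm through its front wall, centred at (x = 1488, z = 985).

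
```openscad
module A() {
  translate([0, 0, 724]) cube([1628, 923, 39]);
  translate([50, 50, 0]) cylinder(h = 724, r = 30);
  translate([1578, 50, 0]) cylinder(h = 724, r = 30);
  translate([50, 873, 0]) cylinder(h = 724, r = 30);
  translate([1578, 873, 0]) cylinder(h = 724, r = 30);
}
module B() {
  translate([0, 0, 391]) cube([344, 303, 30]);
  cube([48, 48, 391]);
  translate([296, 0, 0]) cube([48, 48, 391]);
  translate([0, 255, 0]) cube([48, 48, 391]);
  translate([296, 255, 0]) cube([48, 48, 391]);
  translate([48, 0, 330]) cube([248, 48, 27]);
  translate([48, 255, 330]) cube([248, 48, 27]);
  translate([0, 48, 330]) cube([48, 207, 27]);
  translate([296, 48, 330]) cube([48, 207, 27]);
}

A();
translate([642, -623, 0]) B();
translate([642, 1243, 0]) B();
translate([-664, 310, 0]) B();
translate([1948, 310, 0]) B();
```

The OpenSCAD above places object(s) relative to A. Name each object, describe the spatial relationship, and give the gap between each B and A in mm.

Each stool's nearest face is 320 mm from the table's bounding box.

A is a table. B is a stool. Four stools sit around the table at the −y, +y, −x, +x sides. The gap between each stool and the table is 320 mm.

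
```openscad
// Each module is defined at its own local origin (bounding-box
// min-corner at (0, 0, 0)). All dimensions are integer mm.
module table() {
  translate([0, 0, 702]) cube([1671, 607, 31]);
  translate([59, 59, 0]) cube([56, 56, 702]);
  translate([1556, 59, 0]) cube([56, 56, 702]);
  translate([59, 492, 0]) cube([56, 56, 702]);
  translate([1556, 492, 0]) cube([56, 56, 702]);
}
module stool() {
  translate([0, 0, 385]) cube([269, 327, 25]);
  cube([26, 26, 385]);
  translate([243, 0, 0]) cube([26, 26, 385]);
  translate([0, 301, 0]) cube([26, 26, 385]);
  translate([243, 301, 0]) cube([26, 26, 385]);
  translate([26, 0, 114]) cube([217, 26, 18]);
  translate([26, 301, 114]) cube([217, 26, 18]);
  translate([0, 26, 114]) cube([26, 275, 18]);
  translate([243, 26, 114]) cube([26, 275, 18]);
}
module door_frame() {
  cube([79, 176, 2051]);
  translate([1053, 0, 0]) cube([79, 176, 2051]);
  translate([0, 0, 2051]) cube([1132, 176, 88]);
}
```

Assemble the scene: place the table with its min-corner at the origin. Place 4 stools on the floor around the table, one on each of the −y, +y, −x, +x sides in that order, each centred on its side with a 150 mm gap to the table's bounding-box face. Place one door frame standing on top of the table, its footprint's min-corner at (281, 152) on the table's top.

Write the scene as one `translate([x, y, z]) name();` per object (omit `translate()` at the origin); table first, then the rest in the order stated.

table();
translate([701, -477, 0]) stool();
translate([701, 757, 0]) stool();
translate([-419, 140, 0]) stool();
translate([1821, 140, 0]) stool();
translate([281, 152, 733]) door_frame();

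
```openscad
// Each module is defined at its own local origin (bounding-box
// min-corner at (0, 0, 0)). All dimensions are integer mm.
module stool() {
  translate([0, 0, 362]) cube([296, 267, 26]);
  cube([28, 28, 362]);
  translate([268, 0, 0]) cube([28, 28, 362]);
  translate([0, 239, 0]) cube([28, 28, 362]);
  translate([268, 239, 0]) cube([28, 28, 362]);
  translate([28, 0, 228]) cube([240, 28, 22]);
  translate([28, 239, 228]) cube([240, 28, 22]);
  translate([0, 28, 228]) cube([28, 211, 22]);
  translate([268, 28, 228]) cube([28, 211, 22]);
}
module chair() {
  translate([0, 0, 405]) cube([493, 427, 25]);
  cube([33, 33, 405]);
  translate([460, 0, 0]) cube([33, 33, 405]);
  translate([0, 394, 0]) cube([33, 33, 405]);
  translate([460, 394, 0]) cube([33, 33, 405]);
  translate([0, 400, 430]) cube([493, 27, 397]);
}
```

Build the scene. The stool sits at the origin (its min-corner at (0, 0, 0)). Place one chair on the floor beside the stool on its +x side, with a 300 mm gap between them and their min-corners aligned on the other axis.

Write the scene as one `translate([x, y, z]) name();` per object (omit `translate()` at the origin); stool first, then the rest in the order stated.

stool();
translate([596, 0, 0]) chair();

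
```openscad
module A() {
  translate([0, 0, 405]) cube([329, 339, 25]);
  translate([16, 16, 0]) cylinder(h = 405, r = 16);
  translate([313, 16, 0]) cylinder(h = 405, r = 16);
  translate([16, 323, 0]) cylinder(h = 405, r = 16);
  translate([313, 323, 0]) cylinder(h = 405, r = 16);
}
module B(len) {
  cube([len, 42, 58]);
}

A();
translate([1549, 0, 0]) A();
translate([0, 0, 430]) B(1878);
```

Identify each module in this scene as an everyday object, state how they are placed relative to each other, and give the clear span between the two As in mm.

Second stool starts at x = 1549; first ends at x = 329; clear span = 1549 − 329 = 1220 mm.

A is a stool. B is a beam. A beam spans the tops of two stools. The clear span between the two stools is 1220 mm.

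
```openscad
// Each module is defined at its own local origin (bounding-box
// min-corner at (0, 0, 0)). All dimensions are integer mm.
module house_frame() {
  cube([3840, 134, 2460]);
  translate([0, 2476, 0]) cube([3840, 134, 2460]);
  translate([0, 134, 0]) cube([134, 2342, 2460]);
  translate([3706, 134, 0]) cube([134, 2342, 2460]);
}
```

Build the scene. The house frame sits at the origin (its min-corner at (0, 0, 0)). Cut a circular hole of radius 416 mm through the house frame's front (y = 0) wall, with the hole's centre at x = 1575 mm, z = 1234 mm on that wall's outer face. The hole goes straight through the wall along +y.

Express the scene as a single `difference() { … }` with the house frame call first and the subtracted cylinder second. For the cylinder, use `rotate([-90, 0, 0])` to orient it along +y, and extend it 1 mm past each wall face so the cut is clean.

difference() {
  house_frame();
  translate([1575, -1, 1234]) rotate([-90, 0, 0]) cylinder(h = 136, r = 416);
}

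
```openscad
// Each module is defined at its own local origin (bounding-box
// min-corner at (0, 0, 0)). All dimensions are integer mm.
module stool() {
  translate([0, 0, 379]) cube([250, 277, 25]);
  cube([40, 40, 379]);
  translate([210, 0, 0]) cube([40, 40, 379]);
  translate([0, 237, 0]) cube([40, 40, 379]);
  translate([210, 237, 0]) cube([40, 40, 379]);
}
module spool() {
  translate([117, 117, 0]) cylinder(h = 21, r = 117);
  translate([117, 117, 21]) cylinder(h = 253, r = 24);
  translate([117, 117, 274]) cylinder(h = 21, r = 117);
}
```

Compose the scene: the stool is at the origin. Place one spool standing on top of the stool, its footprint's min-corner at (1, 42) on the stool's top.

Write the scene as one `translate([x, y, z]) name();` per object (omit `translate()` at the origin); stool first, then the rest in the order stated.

stool();
translate([1, 42, 404]) spool();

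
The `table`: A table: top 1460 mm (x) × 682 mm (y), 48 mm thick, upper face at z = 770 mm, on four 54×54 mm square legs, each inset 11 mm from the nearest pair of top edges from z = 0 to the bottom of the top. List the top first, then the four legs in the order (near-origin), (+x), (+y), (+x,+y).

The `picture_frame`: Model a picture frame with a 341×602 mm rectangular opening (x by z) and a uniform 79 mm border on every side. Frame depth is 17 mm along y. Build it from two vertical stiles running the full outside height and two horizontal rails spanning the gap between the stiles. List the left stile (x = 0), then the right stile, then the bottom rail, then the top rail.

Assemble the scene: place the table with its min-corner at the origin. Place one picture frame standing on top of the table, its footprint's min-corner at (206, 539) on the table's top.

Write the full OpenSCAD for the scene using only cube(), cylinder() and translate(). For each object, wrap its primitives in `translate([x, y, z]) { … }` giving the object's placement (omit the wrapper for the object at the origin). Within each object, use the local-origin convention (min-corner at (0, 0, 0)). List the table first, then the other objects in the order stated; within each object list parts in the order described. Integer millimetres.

translate([0, 0, 722]) cube([1460, 682, 48]);
translate([11, 11, 0]) cube([54, 54, 722]);
translate([1395, 11, 0]) cube([54, 54, 722]);
translate([11, 617, 0]) cube([54, 54, 722]);
translate([1395, 617, 0]) cube([54, 54, 722]);
translate([206, 539, 770]) {
  cube([79, 17, 760]);
  translate([420, 0, 0]) cube([79, 17, 760]);
  translate([79, 0, 0]) cube([341, 17, 79]);
  translate([79, 0, 681]) cube([341, 17, 79]);
}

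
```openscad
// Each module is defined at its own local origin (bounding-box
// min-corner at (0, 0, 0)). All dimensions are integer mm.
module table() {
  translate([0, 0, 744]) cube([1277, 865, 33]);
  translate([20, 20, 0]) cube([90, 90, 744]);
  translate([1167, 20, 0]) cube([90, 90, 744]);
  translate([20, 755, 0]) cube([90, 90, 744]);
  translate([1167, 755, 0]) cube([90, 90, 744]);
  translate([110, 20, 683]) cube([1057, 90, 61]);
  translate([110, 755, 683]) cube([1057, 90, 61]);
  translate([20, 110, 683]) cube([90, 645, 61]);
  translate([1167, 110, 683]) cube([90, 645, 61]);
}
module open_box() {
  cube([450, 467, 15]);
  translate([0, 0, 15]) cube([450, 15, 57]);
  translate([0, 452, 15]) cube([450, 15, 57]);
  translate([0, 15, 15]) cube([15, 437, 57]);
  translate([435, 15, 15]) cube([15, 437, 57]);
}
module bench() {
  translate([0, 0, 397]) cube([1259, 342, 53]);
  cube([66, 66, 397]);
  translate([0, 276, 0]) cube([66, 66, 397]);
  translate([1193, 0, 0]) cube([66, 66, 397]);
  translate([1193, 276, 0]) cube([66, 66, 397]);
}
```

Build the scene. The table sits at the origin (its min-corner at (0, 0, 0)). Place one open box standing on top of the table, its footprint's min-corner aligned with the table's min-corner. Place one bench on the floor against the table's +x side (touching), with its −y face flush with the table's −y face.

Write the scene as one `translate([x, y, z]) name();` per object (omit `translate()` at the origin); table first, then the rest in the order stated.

table();
translate([0, 0, 777]) open_box();
translate([1277, 0, 0]) bench();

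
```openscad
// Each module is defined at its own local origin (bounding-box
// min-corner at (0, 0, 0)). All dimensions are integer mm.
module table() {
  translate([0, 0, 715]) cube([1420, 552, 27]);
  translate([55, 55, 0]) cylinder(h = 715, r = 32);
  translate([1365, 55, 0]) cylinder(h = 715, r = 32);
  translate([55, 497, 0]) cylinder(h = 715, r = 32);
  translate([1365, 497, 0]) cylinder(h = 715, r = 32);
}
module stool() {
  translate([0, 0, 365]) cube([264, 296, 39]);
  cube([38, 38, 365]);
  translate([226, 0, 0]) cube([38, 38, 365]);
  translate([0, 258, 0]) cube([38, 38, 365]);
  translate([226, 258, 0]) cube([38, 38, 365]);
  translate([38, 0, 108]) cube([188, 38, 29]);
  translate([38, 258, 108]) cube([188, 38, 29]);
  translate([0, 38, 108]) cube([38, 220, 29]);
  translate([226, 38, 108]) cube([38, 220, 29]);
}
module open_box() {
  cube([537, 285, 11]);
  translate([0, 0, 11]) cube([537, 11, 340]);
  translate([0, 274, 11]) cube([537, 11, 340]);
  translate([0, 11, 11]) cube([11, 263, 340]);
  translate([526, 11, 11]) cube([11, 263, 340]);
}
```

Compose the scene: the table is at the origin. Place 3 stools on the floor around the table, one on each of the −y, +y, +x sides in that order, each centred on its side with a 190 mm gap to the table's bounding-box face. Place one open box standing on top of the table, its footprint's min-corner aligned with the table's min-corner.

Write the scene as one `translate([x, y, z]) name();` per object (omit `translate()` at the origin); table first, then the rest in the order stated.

table();
translate([578, -486, 0]) stool();
translate([578, 742, 0]) stool();
translate([1610, 128, 0]) stool();
translate([0, 0, 742]) open_box();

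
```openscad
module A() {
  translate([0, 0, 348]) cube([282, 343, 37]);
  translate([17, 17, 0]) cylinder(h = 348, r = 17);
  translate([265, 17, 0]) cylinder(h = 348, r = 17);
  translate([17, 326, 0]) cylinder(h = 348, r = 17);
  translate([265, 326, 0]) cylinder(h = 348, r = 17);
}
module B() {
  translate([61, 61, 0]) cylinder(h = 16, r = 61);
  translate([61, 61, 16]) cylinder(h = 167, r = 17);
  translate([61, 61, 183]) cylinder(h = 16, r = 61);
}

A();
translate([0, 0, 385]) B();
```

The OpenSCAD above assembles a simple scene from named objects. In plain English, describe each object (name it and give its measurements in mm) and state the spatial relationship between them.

A is a simple wooden stool: a rectangular seat 282 mm (x) by 343 mm (y), 37 mm thick, top face at z = 385 mm, on four round legs, each 34 mm in diameter. The legs rest on z = 0, each leg's axis is inset half a diameter from the nearest pair of seat edges (so the leg's bounding box is flush with the corner).

B is a spool: two coaxial disc flanges of radius 61 mm and thickness 16 mm, joined by a core cylinder of radius 17 mm and height 167 mm. The lower flange rests on z = 0 and the three cylinders share a vertical axis.

The spool is on top of the stool.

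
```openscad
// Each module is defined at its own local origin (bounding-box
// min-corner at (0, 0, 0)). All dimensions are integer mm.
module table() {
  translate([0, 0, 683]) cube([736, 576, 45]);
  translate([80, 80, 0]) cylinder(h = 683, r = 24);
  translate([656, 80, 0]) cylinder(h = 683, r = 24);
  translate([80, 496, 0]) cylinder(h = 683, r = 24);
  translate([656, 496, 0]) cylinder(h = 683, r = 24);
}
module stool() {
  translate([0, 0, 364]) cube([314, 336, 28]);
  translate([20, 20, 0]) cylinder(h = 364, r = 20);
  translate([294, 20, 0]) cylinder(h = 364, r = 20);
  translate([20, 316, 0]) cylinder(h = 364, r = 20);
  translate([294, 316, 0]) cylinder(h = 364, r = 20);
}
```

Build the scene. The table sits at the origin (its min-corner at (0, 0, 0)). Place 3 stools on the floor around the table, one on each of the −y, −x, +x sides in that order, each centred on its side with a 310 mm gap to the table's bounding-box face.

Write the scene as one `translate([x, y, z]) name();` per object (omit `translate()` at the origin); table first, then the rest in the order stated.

table();
translate([211, -646, 0]) stool();
translate([-624, 120, 0]) stool();
translate([1046, 120, 0]) stool();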